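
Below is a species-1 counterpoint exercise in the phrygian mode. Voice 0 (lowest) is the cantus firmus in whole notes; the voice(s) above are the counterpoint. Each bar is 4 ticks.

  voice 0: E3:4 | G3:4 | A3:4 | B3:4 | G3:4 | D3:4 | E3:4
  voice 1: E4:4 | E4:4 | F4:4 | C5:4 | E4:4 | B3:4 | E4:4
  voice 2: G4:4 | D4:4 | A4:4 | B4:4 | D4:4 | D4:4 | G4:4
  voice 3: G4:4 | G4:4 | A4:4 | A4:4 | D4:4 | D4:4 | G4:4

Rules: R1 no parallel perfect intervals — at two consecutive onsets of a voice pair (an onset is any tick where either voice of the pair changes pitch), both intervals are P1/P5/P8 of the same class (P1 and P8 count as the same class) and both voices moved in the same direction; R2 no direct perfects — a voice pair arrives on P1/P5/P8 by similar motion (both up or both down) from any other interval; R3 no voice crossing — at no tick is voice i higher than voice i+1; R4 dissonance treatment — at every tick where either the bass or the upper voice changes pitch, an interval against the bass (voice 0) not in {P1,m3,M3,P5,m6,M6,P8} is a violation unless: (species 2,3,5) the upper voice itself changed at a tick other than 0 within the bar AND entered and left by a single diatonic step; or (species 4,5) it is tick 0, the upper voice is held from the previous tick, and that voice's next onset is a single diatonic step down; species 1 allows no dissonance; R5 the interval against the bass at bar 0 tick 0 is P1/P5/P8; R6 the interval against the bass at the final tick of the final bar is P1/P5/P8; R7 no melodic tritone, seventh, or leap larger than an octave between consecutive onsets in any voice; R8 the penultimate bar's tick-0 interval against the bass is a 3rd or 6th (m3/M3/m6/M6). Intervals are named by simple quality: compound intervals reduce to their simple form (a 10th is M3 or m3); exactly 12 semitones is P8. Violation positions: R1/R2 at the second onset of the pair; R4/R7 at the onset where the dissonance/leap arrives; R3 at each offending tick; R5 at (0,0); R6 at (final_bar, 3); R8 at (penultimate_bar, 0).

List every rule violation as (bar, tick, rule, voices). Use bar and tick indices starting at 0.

bar 0: v0=E3 v1=E4 v2=G4 v3=G4 downbeat m3
bar 1: v0=G3 v1=E4 v2=D4 v3=G4 downbeat P8
bar 2: v0=A3 v1=F4 v2=A4 v3=A4 downbeat P8
bar 3: v0=B3 v1=C5 v2=B4 v3=A4 downbeat m7
bar 4: v0=G3 v1=E4 v2=D4 v3=D4 downbeat P5
bar 5: v0=D3 v1=B3 v2=D4 v3=D4 downbeat P8
bar 6: v0=E3 v1=E4 v2=G4 v3=G4 downbeat m3
  -> R5 @ bar 0 tick 0 v(0, 2): opens on m3
  -> R5 @ bar 0 tick 0 v(0, 3): opens on m3
  -> R3 @ bar 1 tick 0 v(1, 2): E4 above D4
  -> R3 @ bar 1 tick 1 v(1, 2): E4 above D4
  -> R3 @ bar 1 tick 2 v(1, 2): E4 above D4
  -> R3 @ bar 1 tick 3 v(1, 2): E4 above D4
  -> R1 @ bar 2 tick 0 v(0, 3): G3/G4 P8 -> A3/A4 P8 similar
  -> R2 @ bar 2 tick 0 v(0, 2): G3/D4 P5 -> A3/A4 P8 similar
  -> R2 @ bar 2 tick 0 v(2, 3): D4/G4 P4 -> A4/A4 P1 similar
  -> R1 @ bar 3 tick 0 v(0, 2): A3/A4 P8 -> B3/B4 P8 similar
  -> R3 @ bar 3 tick 0 v(1, 2): C5 above B4
  -> R3 @ bar 3 tick 0 v(2, 3): B4 above A4
  -> R4 @ bar 3 tick 0 v(0, 1): B3/C5 m2 untreated
  -> R4 @ bar 3 tick 0 v(0, 3): B3/A4 m7 untreated
  -> R3 @ bar 3 tick 1 v(1, 2): C5 above B4
  -> R3 @ bar 3 tick 1 v(2, 3): B4 above A4
  -> R3 @ bar 3 tick 2 v(1, 2): C5 above B4
  -> R3 @ bar 3 tick 2 v(2, 3): B4 above A4
  -> R3 @ bar 3 tick 3 v(1, 2): C5 above B4
  -> R3 @ bar 3 tick 3 v(2, 3): B4 above A4
  -> R2 @ bar 4 tick 0 v(0, 2): B3/B4 P8 -> G3/D4 P5 similar
  -> R2 @ bar 4 tick 0 v(0, 3): B3/A4 m7 -> G3/D4 P5 similar
  -> R2 @ bar 4 tick 0 v(2, 3): B4/A4 M2 -> D4/D4 P1 similar
  -> R3 @ bar 4 tick 0 v(1, 2): E4 above D4
  -> R3 @ bar 4 tick 1 v(1, 2): E4 above D4
  -> R3 @ bar 4 tick 2 v(1, 2): E4 above D4
  -> R3 @ bar 4 tick 3 v(1, 2): E4 above D4
  -> R8 @ bar 5 tick 0 v(0, 2): penult P8 not 3rd/6th
  -> R8 @ bar 5 tick 0 v(0, 3): penult P8 not 3rd/6th
  -> R1 @ bar 6 tick 0 v(2, 3): D4/D4 P1 -> G4/G4 P1 similar
  -> R2 @ bar 6 tick 0 v(0, 1): D3/B3 M6 -> E3/E4 P8 similar
  -> R6 @ bar 6 tick 3 v(0, 2): closes on m3
  -> R6 @ bar 6 tick 3 v(0, 3): closes on m3

(0, 0, R5, (0, 2))
(0, 0, R5, (0, 3))
(1, 0, R3, (1, 2))
(1, 1, R3, (1, 2))
(1, 2, R3, (1, 2))
(1, 3, R3, (1, 2))
(2, 0, R1, (0, 3))
(2, 0, R2, (0, 2))
(2, 0, R2, (2, 3))
(3, 0, R1, (0, 2))
(3, 0, R3, (1, 2))
(3, 0, R3, (2, 3))
(3, 0, R4, (0, 1))
(3, 0, R4, (0, 3))
(3, 1, R3, (1, 2))
(3, 1, R3, (2, 3))
(3, 2, R3, (1, 2))
(3, 2, R3, (2, 3))
(3, 3, R3, (1, 2))
(3, 3, R3, (2, 3))
(4, 0, R2, (0, 2))
(4, 0, R2, (0, 3))
(4, 0, R2, (2, 3))
(4, 0, R3, (1, 2))
(4, 1, R3, (1, 2))
(4, 2, R3, (1, 2))
(4, 3, R3, (1, 2))
(5, 0, R8, (0, 2))
(5, 0, R8, (0, 3))
(6, 0, R1, (2, 3))
(6, 0, R2, (0, 1))
(6, 3, R6, (0, 2))
(6, 3, R6, (0, 3))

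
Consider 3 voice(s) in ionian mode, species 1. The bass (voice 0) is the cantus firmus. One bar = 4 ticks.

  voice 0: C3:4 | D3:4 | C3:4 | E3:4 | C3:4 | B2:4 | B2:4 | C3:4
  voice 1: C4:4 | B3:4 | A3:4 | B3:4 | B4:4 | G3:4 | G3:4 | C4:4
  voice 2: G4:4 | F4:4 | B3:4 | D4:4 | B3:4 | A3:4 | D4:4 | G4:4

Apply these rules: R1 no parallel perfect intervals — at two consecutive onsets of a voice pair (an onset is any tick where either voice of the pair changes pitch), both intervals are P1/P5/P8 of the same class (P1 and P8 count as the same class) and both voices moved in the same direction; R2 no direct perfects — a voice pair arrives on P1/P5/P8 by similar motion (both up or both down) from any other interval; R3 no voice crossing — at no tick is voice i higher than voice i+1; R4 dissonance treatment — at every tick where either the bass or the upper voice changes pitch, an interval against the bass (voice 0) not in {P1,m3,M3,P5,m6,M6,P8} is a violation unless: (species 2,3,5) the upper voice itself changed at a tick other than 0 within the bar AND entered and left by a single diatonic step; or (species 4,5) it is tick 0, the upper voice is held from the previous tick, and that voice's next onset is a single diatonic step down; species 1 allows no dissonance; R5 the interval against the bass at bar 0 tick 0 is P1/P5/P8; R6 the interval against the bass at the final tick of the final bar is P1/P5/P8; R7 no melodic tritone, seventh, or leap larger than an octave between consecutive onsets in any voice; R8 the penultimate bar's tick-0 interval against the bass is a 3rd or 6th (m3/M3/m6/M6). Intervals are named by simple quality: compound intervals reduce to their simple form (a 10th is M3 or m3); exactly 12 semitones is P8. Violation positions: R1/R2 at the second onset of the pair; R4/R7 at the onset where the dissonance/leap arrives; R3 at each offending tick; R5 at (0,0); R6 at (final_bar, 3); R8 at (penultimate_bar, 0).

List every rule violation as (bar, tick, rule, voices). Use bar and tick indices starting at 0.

(2, 0, R4, (0, 2))
(2, 0, R7, (2,))
(3, 0, R2, (0, 1))
(3, 0, R4, (0, 2))
(4, 0, R3, (1, 2))
(4, 0, R4, (0, 1))
(4, 0, R4, (0, 2))
(4, 1, R3, (1, 2))
(4, 2, R3, (1, 2))
(4, 3, R3, (1, 2))
(5, 0, R4, (0, 2))
(5, 0, R7, (1,))
(7, 0, R1, (1, 2))
(7, 0, R2, (0, 1))
(7, 0, R2, (0, 2))

bar 0: v0=C3 v1=C4 v2=G4 downbeat P5
bar 1: v0=D3 v1=B3 v2=F4 downbeat m3
bar 2: v0=C3 v1=A3 v2=B3 downbeat M7
bar 3: v0=E3 v1=B3 v2=D4 downbeat m7
bar 4: v0=C3 v1=B4 v2=B3 downbeat M7
bar 5: v0=B2 v1=G3 v2=A3 downbeat m7
bar 6: v0=B2 v1=G3 v2=D4 downbeat m3
bar 7: v0=C3 v1=C4 v2=G4 downbeat P5
  -> R4 @ bar 2 tick 0 v(0, 2): C3/B3 M7 untreated
  -> R7 @ bar 2 tick 0 v(2,): F4->B3 leap 6st
  -> R2 @ bar 3 tick 0 v(0, 1): C3/A3 M6 -> E3/B3 P5 similar
  -> R4 @ bar 3 tick 0 v(0, 2): E3/D4 m7 untreated
  -> R3 @ bar 4 tick 0 v(1, 2): B4 above B3
  -> R4 @ bar 4 tick 0 v(0, 1): C3/B4 M7 untreated
  -> R4 @ bar 4 tick 0 v(0, 2): C3/B3 M7 untreated
  -> R3 @ bar 4 tick 1 v(1, 2): B4 above B3
  -> R3 @ bar 4 tick 2 v(1, 2): B4 above B3
  -> R3 @ bar 4 tick 3 v(1, 2): B4 above B3
  -> R4 @ bar 5 tick 0 v(0, 2): B2/A3 m7 untreated
  -> R7 @ bar 5 tick 0 v(1,): B4->G3 leap 16st
  -> R1 @ bar 7 tick 0 v(1, 2): G3/D4 P5 -> C4/G4 P5 similar
  -> R2 @ bar 7 tick 0 v(0, 1): B2/G3 m6 -> C3/C4 P8 similar
  -> R2 @ bar 7 tick 0 v(0, 2): B2/D4 m3 -> C3/G4 P5 similar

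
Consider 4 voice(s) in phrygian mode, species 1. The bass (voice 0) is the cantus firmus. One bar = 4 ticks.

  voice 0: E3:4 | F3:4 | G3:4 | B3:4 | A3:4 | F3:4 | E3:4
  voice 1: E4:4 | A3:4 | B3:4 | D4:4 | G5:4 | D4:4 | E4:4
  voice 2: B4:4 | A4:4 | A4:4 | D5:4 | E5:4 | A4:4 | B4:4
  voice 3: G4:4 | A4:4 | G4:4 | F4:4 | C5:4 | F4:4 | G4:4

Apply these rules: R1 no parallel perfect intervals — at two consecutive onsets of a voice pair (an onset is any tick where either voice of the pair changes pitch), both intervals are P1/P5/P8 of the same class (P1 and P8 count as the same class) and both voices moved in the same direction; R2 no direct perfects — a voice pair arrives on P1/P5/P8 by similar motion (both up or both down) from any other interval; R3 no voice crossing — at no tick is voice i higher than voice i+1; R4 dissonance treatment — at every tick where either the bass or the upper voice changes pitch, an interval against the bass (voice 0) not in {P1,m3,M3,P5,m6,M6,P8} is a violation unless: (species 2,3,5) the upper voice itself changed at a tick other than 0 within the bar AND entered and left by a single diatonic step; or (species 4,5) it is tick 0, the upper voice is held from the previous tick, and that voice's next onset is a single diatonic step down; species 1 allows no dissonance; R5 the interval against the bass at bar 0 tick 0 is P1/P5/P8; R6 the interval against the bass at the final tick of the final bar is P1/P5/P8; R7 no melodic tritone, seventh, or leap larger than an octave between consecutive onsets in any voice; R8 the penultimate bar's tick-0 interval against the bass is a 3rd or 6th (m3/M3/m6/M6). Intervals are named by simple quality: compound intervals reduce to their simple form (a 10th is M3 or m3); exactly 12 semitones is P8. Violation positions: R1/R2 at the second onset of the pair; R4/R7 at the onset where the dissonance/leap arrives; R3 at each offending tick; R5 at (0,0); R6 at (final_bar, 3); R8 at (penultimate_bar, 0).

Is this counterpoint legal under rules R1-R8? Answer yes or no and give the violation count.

bar 0: v0=E3 v1=E4 v2=B4 v3=G4 (m3)
bar 1: v0=F3 v1=A3 v2=A4 v3=A4 (M3)
bar 2: v0=G3 v1=B3 v2=A4 v3=G4 (P8)
bar 3: v0=B3 v1=D4 v2=D5 v3=F4 (TT)
bar 4: v0=A3 v1=G5 v2=E5 v3=C5 (m3)
bar 5: v0=F3 v1=D4 v2=A4 v3=F4 (P8)
bar 6: v0=E3 v1=E4 v2=B4 v3=G4 (m3)
  R3 @ bar0.0: B4 above G4
  R5 @ bar0.0: opens on m3
  R3 @ bar0.1: B4 above G4
  R3 @ bar0.2: B4 above G4
  R3 @ bar0.3: B4 above G4
  R2 @ bar1.0: E4/B4 P5 -> A3/A4 P8 similar
  R3 @ bar2.0: A4 above G4
  R4 @ bar2.0: G3/A4 M2 untreated
  R3 @ bar2.1: A4 above G4
  R3 @ bar2.2: A4 above G4
  R3 @ bar2.3: A4 above G4
  R2 @ bar3.0: B3/A4 m7 -> D4/D5 P8 similar
  R3 @ bar3.0: D5 above F4
  R4 @ bar3.0: B3/F4 TT untreated
  R3 @ bar3.1: D5 above F4
  R3 @ bar3.2: D5 above F4
  R3 @ bar3.3: D5 above F4
  R2 @ bar4.0: D4/F4 m3 -> G5/C5 P5 similar
  R3 @ bar4.0: G5 above E5
  R3 @ bar4.0: E5 above C5
  R4 @ bar4.0: A3/G5 m7 untreated
  R7 @ bar4.0: D4->G5 leap 17st
  R3 @ bar4.1: G5 above E5
  R3 @ bar4.1: E5 above C5
  R3 @ bar4.2: G5 above E5
  R3 @ bar4.2: E5 above C5
  R3 @ bar4.3: G5 above E5
  R3 @ bar4.3: E5 above C5
  R2 @ bar5.0: A3/C5 m3 -> F3/F4 P8 similar
  R2 @ bar5.0: G5/E5 m3 -> D4/A4 P5 similar
  R3 @ bar5.0: A4 above F4
  R7 @ bar5.0: G5->D4 leap 17st
  R8 @ bar5.0: penult P8 not 3rd/6th
  R3 @ bar5.1: A4 above F4
  R3 @ bar5.2: A4 above F4
  R3 @ bar5.3: A4 above F4
  R1 @ bar6.0: D4/A4 P5 -> E4/B4 P5 similar
  R3 @ bar6.0: B4 above G4
  R3 @ bar6.1: B4 above G4
  R3 @ bar6.2: B4 above G4
  R3 @ bar6.3: B4 above G4
  R6 @ bar6.3: closes on m3

No (42 violations)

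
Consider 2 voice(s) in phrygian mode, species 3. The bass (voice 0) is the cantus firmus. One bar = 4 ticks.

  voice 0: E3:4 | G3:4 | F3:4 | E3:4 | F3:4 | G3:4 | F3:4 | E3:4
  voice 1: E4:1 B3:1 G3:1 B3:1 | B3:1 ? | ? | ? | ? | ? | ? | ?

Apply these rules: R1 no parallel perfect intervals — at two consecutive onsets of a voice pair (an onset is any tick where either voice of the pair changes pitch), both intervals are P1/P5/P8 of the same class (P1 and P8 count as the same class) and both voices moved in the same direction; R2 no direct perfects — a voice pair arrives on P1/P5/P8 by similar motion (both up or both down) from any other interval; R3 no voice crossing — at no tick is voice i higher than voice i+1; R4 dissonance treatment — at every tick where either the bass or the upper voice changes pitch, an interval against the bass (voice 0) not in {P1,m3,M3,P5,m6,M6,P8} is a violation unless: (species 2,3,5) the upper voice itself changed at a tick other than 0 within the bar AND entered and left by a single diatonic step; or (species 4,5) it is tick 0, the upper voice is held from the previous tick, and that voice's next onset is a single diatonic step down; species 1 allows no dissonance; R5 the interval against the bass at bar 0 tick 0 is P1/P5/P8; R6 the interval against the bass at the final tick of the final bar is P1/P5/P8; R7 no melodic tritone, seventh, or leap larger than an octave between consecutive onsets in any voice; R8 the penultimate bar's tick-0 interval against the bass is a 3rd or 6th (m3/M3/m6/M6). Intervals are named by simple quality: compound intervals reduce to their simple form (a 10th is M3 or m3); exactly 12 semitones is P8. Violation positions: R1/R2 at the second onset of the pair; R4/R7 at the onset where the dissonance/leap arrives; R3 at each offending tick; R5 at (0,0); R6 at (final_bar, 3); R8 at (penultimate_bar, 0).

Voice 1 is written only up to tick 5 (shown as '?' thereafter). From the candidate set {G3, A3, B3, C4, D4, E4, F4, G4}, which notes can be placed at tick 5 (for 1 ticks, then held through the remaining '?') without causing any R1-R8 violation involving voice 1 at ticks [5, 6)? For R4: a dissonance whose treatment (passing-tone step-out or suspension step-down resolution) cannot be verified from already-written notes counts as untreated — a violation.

G3: legal
A3: violates R4
B3: legal
C4: violates R4
D4: legal
E4: legal
F4: violates R4,R7
G4: legal

{B3, D4, E4, G3, G4}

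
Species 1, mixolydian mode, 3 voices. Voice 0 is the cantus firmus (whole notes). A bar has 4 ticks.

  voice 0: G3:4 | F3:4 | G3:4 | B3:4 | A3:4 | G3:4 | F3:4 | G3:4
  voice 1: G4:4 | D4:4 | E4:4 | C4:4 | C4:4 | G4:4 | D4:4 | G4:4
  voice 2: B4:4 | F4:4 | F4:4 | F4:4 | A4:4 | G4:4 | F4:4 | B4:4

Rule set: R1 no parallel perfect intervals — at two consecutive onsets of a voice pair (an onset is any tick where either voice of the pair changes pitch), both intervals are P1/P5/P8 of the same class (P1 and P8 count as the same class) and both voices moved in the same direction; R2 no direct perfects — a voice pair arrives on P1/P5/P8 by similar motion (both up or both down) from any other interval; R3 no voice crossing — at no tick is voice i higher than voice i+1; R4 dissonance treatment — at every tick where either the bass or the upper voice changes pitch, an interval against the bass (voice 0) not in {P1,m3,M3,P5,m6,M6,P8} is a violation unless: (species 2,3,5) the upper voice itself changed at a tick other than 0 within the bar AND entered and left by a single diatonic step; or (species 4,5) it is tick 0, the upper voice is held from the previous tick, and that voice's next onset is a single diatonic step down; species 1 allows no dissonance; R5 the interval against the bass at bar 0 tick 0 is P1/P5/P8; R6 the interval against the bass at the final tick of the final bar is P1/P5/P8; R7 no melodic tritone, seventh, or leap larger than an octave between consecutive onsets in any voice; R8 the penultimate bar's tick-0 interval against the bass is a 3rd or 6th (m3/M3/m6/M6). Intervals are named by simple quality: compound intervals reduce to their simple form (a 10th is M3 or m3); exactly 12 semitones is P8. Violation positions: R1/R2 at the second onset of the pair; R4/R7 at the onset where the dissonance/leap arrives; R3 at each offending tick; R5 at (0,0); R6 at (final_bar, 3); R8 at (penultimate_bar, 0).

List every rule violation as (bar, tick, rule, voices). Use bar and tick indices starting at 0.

bar 0: v0=G3 v1=G4 v2=B4 downbeat M3
bar 1: v0=F3 v1=D4 v2=F4 downbeat P8
bar 2: v0=G3 v1=E4 v2=F4 downbeat m7
bar 3: v0=B3 v1=C4 v2=F4 downbeat TT
bar 4: v0=A3 v1=C4 v2=A4 downbeat P8
bar 5: v0=G3 v1=G4 v2=G4 downbeat P8
bar 6: v0=F3 v1=D4 v2=F4 downbeat P8
bar 7: v0=G3 v1=G4 v2=B4 downbeat M3
  -> R5 @ bar 0 tick 0 v(0, 2): opens on M3
  -> R2 @ bar 1 tick 0 v(0, 2): G3/B4 M3 -> F3/F4 P8 similar
  -> R7 @ bar 1 tick 0 v(2,): B4->F4 leap 6st
  -> R4 @ bar 2 tick 0 v(0, 2): G3/F4 m7 untreated
  -> R4 @ bar 3 tick 0 v(0, 1): B3/C4 m2 untreated
  -> R4 @ bar 3 tick 0 v(0, 2): B3/F4 TT untreated
  -> R1 @ bar 5 tick 0 v(0, 2): A3/A4 P8 -> G3/G4 P8 similar
  -> R1 @ bar 6 tick 0 v(0, 2): G3/G4 P8 -> F3/F4 P8 similar
  -> R8 @ bar 6 tick 0 v(0, 2): penult P8 not 3rd/6th
  -> R2 @ bar 7 tick 0 v(0, 1): F3/D4 M6 -> G3/G4 P8 similar
  -> R7 @ bar 7 tick 0 v(2,): F4->B4 leap 6st
  -> R6 @ bar 7 tick 3 v(0, 2): closes on M3

(0, 0, R5, (0, 2))
(1, 0, R2, (0, 2))
(1, 0, R7, (2,))
(2, 0, R4, (0, 2))
(3, 0, R4, (0, 1))
(3, 0, R4, (0, 2))
(5, 0, R1, (0, 2))
(6, 0, R1, (0, 2))
(6, 0, R8, (0, 2))
(7, 0, R2, (0, 1))
(7, 0, R7, (2,))
(7, 3, R6, (0, 2))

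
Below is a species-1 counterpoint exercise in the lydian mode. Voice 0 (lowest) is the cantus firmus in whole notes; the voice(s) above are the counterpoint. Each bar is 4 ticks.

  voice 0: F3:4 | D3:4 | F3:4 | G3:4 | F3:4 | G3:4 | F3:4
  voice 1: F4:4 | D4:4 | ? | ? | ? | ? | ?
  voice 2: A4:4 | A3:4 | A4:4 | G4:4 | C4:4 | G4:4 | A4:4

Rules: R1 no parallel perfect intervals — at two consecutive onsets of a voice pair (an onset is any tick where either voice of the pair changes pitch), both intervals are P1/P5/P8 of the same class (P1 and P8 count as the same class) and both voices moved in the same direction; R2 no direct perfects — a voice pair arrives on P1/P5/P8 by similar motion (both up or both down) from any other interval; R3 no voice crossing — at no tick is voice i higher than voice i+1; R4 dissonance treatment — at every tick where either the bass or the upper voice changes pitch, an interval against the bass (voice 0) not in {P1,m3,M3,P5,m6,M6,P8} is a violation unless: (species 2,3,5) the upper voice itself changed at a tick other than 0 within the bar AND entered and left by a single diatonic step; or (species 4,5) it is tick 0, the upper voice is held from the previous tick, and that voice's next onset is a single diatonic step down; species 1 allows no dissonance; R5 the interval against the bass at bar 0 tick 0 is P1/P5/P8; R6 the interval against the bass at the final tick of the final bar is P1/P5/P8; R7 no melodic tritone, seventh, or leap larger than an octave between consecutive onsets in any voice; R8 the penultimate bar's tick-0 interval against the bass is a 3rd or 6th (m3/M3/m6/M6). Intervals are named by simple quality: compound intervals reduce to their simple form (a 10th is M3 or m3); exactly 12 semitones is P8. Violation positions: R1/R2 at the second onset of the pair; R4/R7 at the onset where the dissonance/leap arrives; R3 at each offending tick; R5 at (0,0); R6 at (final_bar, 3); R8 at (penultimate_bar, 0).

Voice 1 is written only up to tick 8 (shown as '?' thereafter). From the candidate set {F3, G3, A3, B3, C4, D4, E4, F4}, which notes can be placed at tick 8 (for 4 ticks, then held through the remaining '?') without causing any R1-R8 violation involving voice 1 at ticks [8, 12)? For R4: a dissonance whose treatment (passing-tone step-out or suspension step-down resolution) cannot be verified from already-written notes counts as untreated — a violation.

F3: legal
G3: violates R4
A3: legal
B3: violates R4
C4: legal
D4: legal
E4: violates R4
F4: violates R1

{A3, C4, D4, F3}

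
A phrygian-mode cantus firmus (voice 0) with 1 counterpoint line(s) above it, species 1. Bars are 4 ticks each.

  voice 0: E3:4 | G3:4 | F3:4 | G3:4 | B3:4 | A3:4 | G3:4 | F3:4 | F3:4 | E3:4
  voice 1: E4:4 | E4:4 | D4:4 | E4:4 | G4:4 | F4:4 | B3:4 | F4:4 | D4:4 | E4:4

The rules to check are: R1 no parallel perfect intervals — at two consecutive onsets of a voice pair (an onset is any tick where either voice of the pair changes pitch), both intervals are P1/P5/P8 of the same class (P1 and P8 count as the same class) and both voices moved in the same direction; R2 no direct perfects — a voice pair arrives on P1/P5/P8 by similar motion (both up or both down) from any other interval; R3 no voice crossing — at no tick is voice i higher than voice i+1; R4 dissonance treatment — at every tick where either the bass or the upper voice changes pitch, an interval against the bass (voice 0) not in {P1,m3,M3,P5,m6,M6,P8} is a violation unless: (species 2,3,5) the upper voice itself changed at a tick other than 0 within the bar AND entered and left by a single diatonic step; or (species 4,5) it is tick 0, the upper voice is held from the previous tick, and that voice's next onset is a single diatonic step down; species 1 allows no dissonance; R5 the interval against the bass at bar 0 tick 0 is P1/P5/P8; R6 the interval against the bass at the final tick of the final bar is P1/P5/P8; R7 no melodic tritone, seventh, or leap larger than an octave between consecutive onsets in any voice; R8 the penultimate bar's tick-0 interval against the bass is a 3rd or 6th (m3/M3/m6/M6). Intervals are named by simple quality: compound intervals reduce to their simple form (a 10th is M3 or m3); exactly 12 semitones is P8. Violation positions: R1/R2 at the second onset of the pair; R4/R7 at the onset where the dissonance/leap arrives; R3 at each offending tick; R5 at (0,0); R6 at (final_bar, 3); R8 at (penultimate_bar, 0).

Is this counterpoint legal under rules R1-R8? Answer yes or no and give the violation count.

No (2 violations)

bar 0: v0=E3 v1=E4 (P8)
bar 1: v0=G3 v1=E4 (M6)
bar 2: v0=F3 v1=D4 (M6)
bar 3: v0=G3 v1=E4 (M6)
bar 4: v0=B3 v1=G4 (m6)
bar 5: v0=A3 v1=F4 (m6)
bar 6: v0=G3 v1=B3 (M3)
bar 7: v0=F3 v1=F4 (P8)
bar 8: v0=F3 v1=D4 (M6)
bar 9: v0=E3 v1=E4 (P8)
  R7 @ bar6.0: F4->B3 leap 6st
  R7 @ bar7.0: B3->F4 leap 6st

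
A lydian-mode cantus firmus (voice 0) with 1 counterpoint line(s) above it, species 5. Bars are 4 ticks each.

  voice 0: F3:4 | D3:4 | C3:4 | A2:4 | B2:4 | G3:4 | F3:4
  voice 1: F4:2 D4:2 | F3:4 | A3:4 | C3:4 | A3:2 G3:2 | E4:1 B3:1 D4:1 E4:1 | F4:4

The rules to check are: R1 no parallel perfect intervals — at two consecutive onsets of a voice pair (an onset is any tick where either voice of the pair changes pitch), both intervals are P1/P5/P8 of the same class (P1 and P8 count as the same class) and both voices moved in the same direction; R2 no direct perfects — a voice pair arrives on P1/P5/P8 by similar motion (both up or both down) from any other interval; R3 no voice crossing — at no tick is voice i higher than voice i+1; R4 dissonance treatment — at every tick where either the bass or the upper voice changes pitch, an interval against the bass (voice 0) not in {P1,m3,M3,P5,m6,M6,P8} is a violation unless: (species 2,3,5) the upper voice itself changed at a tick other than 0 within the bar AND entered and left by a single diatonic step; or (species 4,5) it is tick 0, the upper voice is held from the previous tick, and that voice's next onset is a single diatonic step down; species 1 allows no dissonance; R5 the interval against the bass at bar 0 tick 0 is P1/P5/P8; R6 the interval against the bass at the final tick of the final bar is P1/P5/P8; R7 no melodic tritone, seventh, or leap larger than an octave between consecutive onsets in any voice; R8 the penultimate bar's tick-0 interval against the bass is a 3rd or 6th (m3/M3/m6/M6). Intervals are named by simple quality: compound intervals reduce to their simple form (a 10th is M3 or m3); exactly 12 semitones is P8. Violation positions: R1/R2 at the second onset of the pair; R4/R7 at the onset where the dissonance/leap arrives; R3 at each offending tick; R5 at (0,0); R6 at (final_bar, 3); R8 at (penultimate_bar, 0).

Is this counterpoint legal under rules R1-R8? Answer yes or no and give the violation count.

bar 0: v0=F3 v1=F4 (P8)
bar 1: v0=D3 v1=F3 (m3)
bar 2: v0=C3 v1=A3 (M6)
bar 3: v0=A2 v1=C3 (m3)
bar 4: v0=B2 v1=A3 (m7)
bar 5: v0=G3 v1=E4 (M6)
bar 6: v0=F3 v1=F4 (P8)
  R4 @ bar4.0: B2/A3 m7 untreated

No (1 violations)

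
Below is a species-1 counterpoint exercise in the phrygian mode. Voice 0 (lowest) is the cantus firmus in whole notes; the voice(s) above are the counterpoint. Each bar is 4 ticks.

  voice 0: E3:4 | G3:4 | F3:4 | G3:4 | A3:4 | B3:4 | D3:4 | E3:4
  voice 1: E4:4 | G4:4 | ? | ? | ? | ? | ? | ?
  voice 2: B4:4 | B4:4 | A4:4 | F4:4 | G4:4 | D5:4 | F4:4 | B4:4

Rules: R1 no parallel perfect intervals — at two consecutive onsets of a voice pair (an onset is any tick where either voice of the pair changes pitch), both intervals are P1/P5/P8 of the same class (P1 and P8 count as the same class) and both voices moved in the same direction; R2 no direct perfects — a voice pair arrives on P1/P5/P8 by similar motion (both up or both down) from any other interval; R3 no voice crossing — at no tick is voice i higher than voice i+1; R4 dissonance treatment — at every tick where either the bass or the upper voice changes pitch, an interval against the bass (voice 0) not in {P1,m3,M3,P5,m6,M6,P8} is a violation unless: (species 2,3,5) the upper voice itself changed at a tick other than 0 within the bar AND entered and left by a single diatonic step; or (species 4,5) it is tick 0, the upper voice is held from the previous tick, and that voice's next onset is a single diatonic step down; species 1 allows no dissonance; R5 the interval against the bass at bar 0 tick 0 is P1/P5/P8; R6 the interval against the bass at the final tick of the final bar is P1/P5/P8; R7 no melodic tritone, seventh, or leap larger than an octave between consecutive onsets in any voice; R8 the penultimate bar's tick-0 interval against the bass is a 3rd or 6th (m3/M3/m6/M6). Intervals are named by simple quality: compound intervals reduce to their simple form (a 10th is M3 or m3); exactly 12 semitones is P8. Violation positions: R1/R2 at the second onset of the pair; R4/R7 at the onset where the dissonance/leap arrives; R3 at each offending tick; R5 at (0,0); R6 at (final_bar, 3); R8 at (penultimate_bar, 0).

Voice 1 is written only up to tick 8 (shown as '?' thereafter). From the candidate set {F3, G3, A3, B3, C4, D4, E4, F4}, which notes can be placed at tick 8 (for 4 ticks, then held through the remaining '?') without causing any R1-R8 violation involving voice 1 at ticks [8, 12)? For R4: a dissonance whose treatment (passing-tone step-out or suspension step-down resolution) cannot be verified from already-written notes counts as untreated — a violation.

{}

F3: violates R1,R7
G3: violates R4
A3: violates R2,R7
B3: violates R4
C4: violates R2
D4: violates R2
E4: violates R4
F4: violates R1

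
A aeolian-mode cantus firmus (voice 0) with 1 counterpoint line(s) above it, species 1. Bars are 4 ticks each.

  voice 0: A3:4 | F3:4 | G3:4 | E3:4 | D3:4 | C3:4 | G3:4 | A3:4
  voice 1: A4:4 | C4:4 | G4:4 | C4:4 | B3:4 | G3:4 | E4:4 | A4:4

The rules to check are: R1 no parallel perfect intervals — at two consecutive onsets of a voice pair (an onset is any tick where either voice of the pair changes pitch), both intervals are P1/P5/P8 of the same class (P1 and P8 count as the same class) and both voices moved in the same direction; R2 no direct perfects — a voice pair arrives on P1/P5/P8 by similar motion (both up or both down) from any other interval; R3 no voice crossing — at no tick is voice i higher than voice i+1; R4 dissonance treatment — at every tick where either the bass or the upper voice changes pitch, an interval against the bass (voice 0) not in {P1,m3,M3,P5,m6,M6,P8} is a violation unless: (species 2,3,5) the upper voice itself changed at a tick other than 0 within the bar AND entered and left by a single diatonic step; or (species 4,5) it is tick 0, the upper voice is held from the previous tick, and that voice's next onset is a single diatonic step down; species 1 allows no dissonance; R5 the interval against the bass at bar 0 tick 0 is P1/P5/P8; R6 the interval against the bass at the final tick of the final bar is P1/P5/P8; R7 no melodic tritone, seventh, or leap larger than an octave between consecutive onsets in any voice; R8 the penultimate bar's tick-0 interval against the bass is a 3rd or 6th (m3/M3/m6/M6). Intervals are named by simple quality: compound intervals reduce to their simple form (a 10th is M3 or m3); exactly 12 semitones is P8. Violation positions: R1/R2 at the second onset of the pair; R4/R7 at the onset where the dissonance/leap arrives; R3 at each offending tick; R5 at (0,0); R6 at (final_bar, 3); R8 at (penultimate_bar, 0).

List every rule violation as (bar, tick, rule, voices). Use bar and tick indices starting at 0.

bar 0: v0=A3 v1=A4 downbeat P8
bar 1: v0=F3 v1=C4 downbeat P5
bar 2: v0=G3 v1=G4 downbeat P8
bar 3: v0=E3 v1=C4 downbeat m6
bar 4: v0=D3 v1=B3 downbeat M6
bar 5: v0=C3 v1=G3 downbeat P5
bar 6: v0=G3 v1=E4 downbeat M6
bar 7: v0=A3 v1=A4 downbeat P8
  -> R2 @ bar 1 tick 0 v(0, 1): A3/A4 P8 -> F3/C4 P5 similar
  -> R2 @ bar 2 tick 0 v(0, 1): F3/C4 P5 -> G3/G4 P8 similar
  -> R2 @ bar 5 tick 0 v(0, 1): D3/B3 M6 -> C3/G3 P5 similar
  -> R2 @ bar 7 tick 0 v(0, 1): G3/E4 M6 -> A3/A4 P8 similar

(1, 0, R2, (0, 1))
(2, 0, R2, (0, 1))
(5, 0, R2, (0, 1))
(7, 0, R2, (0, 1))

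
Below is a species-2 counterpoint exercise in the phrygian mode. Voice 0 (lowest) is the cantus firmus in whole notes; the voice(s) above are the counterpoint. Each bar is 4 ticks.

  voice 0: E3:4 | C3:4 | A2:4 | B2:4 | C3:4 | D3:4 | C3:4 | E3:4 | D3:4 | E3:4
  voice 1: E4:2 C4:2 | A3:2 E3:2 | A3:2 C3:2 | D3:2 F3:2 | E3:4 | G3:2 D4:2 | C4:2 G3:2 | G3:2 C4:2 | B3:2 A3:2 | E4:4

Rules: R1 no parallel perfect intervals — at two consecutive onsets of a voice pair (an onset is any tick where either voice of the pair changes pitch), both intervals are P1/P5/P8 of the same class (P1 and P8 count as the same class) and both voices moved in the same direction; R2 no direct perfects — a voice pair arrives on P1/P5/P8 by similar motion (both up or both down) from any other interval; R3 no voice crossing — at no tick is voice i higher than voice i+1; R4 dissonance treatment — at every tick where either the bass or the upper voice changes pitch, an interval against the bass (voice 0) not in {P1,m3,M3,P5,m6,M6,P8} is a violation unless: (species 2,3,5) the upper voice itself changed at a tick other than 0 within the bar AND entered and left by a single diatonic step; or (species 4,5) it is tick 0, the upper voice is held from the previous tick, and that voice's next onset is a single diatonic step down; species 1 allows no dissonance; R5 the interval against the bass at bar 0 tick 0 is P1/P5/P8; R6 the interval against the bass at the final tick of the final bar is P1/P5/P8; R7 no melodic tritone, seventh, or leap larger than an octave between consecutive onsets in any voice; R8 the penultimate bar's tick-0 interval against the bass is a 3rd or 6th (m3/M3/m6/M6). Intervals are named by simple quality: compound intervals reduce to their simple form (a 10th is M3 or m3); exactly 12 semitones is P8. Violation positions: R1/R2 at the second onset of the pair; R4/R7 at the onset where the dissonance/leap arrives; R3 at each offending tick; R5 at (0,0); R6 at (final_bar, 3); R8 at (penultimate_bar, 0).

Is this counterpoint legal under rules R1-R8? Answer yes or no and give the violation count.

bar 0: v0=E3 v1=E4 (P8)
bar 1: v0=C3 v1=A3 (M6)
bar 2: v0=A2 v1=A3 (P8)
bar 3: v0=B2 v1=D3 (m3)
bar 4: v0=C3 v1=E3 (M3)
bar 5: v0=D3 v1=G3 (P4)
bar 6: v0=C3 v1=C4 (P8)
bar 7: v0=E3 v1=G3 (m3)
bar 8: v0=D3 v1=B3 (M6)
bar 9: v0=E3 v1=E4 (P8)
  R4 @ bar3.2: B2/F3 TT untreated
  R4 @ bar5.0: D3/G3 P4 untreated
  R1 @ bar6.0: D3/D4 P8 -> C3/C4 P8 similar
  R2 @ bar9.0: D3/A3 P5 -> E3/E4 P8 similar

No (4 violations)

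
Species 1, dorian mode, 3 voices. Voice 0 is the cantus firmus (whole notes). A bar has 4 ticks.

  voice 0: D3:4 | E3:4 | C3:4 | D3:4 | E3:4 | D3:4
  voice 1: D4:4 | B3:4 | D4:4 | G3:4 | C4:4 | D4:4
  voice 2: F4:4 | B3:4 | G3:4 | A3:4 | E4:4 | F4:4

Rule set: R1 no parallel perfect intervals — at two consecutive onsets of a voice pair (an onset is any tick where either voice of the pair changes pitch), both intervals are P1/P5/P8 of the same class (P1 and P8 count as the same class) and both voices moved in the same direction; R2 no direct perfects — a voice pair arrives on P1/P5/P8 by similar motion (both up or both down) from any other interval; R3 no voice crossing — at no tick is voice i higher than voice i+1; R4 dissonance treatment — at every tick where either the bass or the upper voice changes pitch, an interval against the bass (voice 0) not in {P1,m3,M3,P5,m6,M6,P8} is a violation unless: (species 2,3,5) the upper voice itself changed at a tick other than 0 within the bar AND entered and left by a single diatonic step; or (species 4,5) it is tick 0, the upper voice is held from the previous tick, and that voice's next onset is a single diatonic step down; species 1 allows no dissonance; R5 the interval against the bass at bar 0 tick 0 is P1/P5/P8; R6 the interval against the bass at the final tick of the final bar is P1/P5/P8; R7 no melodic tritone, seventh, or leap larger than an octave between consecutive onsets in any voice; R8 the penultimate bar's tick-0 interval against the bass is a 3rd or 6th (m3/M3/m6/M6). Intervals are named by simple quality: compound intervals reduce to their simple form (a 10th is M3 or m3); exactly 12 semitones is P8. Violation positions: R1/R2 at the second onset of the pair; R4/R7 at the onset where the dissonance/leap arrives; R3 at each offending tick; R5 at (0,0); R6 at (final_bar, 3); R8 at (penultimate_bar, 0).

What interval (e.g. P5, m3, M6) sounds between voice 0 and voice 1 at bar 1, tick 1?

P5

voice 0=E3 voice 1=B3 -> P5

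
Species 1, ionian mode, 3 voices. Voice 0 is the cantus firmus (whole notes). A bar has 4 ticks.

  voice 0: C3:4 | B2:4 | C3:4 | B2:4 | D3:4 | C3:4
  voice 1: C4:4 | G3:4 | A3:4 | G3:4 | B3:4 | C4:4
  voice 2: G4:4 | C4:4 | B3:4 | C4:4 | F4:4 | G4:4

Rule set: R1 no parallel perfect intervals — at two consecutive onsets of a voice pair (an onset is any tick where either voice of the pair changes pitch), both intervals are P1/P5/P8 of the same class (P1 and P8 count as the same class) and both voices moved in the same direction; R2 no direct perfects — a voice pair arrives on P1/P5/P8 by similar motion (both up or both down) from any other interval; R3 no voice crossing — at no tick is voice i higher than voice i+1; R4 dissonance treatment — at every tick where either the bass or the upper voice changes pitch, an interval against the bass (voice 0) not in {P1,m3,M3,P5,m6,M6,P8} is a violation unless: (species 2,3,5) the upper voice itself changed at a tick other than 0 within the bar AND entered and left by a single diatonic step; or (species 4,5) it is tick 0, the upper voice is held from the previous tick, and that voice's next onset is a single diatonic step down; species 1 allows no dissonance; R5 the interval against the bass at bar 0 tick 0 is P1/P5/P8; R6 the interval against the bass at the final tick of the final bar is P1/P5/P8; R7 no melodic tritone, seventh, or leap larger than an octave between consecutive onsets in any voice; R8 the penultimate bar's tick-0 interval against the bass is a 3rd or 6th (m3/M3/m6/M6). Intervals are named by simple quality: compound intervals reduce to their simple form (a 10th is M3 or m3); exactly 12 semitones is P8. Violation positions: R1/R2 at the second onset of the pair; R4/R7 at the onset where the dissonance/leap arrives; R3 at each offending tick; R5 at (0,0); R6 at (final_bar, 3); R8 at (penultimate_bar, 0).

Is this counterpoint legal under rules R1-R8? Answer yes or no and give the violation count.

bar 0: v0=C3 v1=C4 v2=G4 (P5)
bar 1: v0=B2 v1=G3 v2=C4 (m2)
bar 2: v0=C3 v1=A3 v2=B3 (M7)
bar 3: v0=B2 v1=G3 v2=C4 (m2)
bar 4: v0=D3 v1=B3 v2=F4 (m3)
bar 5: v0=C3 v1=C4 v2=G4 (P5)
  R4 @ bar1.0: B2/C4 m2 untreated
  R4 @ bar2.0: C3/B3 M7 untreated
  R4 @ bar3.0: B2/C4 m2 untreated
  R2 @ bar5.0: B3/F4 TT -> C4/G4 P5 similar

No (4 violations)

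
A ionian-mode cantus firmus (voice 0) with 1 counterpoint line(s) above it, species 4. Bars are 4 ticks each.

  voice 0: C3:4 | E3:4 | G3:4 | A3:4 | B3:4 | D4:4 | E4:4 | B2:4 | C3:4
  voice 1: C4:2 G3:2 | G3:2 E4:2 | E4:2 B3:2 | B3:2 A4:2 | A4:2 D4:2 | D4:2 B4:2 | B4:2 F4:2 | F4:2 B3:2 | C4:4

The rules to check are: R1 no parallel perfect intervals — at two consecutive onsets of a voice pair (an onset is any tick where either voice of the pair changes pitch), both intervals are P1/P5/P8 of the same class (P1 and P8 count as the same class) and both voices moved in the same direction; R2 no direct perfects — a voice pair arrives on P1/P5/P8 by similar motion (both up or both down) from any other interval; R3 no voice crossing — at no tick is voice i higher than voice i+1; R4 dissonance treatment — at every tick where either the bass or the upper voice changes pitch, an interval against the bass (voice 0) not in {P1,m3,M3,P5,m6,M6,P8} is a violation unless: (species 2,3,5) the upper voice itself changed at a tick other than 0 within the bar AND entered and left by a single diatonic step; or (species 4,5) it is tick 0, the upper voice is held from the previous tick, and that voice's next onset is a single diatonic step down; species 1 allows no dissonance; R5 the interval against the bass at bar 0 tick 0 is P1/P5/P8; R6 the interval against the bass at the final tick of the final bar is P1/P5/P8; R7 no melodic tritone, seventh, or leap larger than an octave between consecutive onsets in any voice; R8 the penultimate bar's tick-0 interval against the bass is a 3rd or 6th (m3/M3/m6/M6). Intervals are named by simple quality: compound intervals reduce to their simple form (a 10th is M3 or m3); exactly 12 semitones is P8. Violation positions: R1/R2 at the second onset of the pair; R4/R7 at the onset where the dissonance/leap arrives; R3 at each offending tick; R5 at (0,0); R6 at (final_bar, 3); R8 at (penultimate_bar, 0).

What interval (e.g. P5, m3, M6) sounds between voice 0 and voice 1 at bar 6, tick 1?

P5

voice 0=E4 voice 1=B4 -> P5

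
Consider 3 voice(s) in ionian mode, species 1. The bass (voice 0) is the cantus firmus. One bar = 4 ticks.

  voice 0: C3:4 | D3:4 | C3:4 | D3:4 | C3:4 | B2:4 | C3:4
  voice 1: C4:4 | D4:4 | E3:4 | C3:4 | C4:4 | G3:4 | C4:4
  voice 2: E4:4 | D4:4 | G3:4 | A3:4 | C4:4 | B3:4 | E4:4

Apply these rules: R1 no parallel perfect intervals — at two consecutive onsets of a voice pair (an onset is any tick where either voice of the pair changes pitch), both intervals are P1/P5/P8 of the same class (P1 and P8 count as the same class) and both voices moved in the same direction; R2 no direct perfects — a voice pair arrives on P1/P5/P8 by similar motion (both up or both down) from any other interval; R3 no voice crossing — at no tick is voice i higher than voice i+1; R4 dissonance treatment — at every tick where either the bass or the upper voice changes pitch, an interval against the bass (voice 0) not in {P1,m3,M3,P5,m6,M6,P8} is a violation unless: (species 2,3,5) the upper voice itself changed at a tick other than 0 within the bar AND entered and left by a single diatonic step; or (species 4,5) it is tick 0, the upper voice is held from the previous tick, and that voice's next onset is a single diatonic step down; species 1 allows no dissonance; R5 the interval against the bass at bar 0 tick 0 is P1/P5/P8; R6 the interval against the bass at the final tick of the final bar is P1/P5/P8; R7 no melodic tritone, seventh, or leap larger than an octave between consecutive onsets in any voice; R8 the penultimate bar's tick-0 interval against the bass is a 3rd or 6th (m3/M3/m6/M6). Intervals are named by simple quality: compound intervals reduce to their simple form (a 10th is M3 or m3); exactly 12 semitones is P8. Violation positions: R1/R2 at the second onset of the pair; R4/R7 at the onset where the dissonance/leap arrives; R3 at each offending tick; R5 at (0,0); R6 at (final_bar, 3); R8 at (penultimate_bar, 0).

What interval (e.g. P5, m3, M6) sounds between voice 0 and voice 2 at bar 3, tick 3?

voice 0=D3 voice 2=A3 -> P5

P5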